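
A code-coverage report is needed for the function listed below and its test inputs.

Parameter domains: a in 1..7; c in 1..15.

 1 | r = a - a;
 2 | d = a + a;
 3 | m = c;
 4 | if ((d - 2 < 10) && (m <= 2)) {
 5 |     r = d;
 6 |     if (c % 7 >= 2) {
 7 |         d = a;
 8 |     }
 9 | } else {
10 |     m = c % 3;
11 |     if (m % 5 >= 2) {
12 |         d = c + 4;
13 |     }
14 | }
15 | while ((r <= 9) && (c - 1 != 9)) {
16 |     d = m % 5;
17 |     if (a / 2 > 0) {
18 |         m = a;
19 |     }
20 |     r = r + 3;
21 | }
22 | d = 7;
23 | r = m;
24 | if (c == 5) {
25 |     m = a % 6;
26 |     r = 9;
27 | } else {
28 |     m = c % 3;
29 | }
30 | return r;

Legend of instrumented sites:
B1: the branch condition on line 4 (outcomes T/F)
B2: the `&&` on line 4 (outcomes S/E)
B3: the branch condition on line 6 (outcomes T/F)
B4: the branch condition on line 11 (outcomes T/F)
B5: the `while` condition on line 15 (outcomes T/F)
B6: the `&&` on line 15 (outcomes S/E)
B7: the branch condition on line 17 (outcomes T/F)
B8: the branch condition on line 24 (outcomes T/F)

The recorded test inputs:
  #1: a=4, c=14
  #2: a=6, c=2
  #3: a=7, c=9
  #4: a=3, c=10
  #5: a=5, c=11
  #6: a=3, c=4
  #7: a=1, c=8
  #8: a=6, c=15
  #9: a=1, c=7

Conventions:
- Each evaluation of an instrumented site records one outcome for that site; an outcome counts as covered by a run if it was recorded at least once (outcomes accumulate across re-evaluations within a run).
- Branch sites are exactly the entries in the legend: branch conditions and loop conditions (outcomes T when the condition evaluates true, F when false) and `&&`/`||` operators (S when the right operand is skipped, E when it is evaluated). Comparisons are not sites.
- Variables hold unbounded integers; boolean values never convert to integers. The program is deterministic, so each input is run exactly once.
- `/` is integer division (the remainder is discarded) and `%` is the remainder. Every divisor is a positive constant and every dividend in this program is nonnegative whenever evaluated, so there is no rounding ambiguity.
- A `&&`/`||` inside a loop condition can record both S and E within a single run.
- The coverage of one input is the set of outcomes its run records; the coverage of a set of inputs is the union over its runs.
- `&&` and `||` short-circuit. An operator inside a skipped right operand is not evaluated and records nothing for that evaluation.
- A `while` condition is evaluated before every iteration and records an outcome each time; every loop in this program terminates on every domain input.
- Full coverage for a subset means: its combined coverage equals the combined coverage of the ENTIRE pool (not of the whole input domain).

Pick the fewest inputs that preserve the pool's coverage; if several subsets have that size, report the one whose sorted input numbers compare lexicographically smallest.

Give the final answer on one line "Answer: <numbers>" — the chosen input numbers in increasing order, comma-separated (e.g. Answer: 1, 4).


input #1 (a=4, c=14): events B2->E, B1->F, B4->T, B6->E, B5->T, B7->T, B6->E, B5->T, B7->T, B6->E, B5->T, B7->T, B6->E, B5->T, ...; covers B1=F, B2=E, B4=T, B5=T, B5=F, B6=S, B6=E, B7=T, B8=F
input #2 (a=6, c=2): events B2->S, B1->F, B4->T, B6->E, B5->T, B7->T, B6->E, B5->T, B7->T, B6->E, B5->T, B7->T, B6->E, B5->T, ...; covers B1=F, B2=S, B4=T, B5=T, B5=F, B6=S, B6=E, B7=T, B8=F
input #3 (a=7, c=9): events B2->S, B1->F, B4->F, B6->E, B5->T, B7->T, B6->E, B5->T, B7->T, B6->E, B5->T, B7->T, B6->E, B5->T, ...; covers B1=F, B2=S, B4=F, B5=T, B5=F, B6=S, B6=E, B7=T, B8=F
input #4 (a=3, c=10): events B2->E, B1->F, B4->F, B6->E, B5->F, B8->F; covers B1=F, B2=E, B4=F, B5=F, B6=E, B8=F
input #5 (a=5, c=11): events B2->E, B1->F, B4->T, B6->E, B5->T, B7->T, B6->E, B5->T, B7->T, B6->E, B5->T, B7->T, B6->E, B5->T, ...; covers B1=F, B2=E, B4=T, B5=T, B5=F, B6=S, B6=E, B7=T, B8=F
input #6 (a=3, c=4): events B2->E, B1->F, B4->F, B6->E, B5->T, B7->T, B6->E, B5->T, B7->T, B6->E, B5->T, B7->T, B6->E, B5->T, ...; covers B1=F, B2=E, B4=F, B5=T, B5=F, B6=S, B6=E, B7=T, B8=F
input #7 (a=1, c=8): events B2->E, B1->F, B4->T, B6->E, B5->T, B7->F, B6->E, B5->T, B7->F, B6->E, B5->T, B7->F, B6->E, B5->T, ...; covers B1=F, B2=E, B4=T, B5=T, B5=F, B6=S, B6=E, B7=F, B8=F
input #8 (a=6, c=15): events B2->S, B1->F, B4->F, B6->E, B5->T, B7->T, B6->E, B5->T, B7->T, B6->E, B5->T, B7->T, B6->E, B5->T, ...; covers B1=F, B2=S, B4=F, B5=T, B5=F, B6=S, B6=E, B7=T, B8=F
input #9 (a=1, c=7): events B2->E, B1->F, B4->F, B6->E, B5->T, B7->F, B6->E, B5->T, B7->F, B6->E, B5->T, B7->F, B6->E, B5->T, ...; covers B1=F, B2=E, B4=F, B5=T, B5=F, B6=S, B6=E, B7=F, B8=F
together the pool reaches 12 outcomes: B1=F, B2=S, B2=E, B4=T, B4=F, B5=T, B5=F, B6=S, B6=E, B7=T, B7=F, B8=F
no size-1 subset reaches all 12 outcomes (best union: 9/12)
at size 2, {2, 9} reaches all 12 outcomes; every lexicographically earlier size-2 subset fails
Answer: 2, 9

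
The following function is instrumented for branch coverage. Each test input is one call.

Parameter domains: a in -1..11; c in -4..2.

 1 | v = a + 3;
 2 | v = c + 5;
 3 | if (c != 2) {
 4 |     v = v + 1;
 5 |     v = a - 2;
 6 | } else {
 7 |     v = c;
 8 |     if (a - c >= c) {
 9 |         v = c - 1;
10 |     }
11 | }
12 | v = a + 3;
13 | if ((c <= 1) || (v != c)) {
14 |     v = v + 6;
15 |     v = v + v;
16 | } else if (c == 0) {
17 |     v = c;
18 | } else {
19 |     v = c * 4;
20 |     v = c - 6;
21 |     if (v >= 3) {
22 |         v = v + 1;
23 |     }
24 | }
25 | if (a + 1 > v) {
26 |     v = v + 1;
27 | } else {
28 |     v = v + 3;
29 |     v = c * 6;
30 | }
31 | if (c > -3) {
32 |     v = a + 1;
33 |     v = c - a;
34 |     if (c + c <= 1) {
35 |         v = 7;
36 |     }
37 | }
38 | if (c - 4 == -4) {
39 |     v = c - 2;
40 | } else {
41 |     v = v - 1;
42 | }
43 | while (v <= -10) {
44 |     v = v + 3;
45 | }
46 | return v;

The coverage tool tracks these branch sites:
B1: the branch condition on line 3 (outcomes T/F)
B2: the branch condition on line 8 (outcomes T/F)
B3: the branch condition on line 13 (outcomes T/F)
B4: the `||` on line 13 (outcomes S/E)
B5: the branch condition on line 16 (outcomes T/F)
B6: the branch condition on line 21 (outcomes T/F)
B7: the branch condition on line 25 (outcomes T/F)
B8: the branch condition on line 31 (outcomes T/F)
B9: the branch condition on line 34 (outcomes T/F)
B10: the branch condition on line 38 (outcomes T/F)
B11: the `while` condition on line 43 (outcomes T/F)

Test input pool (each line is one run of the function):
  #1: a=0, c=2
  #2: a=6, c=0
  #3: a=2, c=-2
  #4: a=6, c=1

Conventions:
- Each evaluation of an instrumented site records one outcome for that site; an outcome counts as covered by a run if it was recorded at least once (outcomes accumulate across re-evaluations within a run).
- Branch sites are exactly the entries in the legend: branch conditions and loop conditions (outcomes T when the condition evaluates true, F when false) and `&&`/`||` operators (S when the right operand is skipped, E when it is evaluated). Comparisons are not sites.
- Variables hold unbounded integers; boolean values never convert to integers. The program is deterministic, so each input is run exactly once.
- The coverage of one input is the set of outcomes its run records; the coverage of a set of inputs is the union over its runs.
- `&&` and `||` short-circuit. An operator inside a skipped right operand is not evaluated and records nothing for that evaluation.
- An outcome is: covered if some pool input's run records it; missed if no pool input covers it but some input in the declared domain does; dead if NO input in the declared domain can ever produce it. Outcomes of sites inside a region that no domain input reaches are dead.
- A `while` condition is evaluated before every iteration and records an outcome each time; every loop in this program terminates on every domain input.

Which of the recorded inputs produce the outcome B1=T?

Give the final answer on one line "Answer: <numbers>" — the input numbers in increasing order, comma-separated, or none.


input #1 (a=0, c=2): does not record B1=T
input #2 (a=6, c=0): records B1=T
input #3 (a=2, c=-2): records B1=T
input #4 (a=6, c=1): records B1=T
Answer: 2, 3, 4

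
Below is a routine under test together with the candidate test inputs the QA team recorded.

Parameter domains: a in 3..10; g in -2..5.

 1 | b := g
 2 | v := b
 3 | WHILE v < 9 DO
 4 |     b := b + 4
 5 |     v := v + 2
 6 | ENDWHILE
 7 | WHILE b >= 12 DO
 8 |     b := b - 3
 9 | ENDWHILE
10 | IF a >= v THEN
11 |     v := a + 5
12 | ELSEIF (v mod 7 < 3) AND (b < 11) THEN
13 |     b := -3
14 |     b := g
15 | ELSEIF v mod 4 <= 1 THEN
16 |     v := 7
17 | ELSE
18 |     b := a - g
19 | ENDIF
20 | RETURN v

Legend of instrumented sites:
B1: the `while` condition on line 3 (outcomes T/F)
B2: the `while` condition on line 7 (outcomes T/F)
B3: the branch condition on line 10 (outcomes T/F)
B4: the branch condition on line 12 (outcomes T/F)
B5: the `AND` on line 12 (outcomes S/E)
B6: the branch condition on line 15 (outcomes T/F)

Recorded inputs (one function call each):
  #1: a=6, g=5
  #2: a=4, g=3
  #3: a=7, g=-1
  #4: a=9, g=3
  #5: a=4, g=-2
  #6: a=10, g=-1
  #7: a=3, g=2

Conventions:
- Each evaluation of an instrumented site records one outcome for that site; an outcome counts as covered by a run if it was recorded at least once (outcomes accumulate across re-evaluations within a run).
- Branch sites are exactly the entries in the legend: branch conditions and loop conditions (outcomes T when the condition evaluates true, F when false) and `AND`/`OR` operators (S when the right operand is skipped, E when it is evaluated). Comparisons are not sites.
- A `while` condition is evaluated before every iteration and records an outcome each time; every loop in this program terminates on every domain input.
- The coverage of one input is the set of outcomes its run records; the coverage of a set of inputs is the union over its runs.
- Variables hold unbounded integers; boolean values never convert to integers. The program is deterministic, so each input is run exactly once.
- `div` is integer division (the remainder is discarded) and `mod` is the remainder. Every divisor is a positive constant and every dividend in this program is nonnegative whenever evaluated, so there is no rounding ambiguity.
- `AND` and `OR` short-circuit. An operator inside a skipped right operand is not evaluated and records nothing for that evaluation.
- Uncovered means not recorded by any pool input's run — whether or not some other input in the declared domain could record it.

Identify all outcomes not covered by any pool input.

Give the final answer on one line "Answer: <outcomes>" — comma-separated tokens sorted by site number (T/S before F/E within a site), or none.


input #1, a=6, g=5: events B1->T, B1->T, B1->F, B2->T, B2->F, B3->F, B5->E, B4->T; outcomes B1=T, B1=F, B2=T, B2=F, B3=F, B4=T, B5=E
input #2, a=4, g=3: events B1->T, B1->T, B1->T, B1->F, B2->T, B2->T, B2->F, B3->F, B5->E, B4->T; outcomes B1=T, B1=F, B2=T, B2=F, B3=F, B4=T, B5=E
input #3, a=7, g=-1: events B1->T, B1->T, B1->T, B1->T, B1->T, B1->F, B2->T, B2->T, B2->T, B2->F, B3->F, B5->E, B4->T; outcomes B1=T, B1=F, B2=T, B2=F, B3=F, B4=T, B5=E
input #4, a=9, g=3: events B1->T, B1->T, B1->T, B1->F, B2->T, B2->T, B2->F, B3->T; outcomes B1=T, B1=F, B2=T, B2=F, B3=T
input #5, a=4, g=-2: events B1->T, B1->T, B1->T, B1->T, B1->T, B1->T, B1->F, B2->T, B2->T, B2->T, B2->T, B2->F, B3->F, B5->S, ...; outcomes B1=T, B1=F, B2=T, B2=F, B3=F, B4=F, B5=S, B6=F
input #6, a=10, g=-1: events B1->T, B1->T, B1->T, B1->T, B1->T, B1->F, B2->T, B2->T, B2->T, B2->F, B3->T; outcomes B1=T, B1=F, B2=T, B2=F, B3=T
input #7, a=3, g=2: events B1->T, B1->T, B1->T, B1->T, B1->F, B2->T, B2->T, B2->T, B2->F, B3->F, B5->S, B4->F, B6->F; outcomes B1=T, B1=F, B2=T, B2=F, B3=F, B4=F, B5=S, B6=F
union over the pool: B1=T, B1=F, B2=T, B2=F, B3=T, B3=F, B4=T, B4=F, B5=S, B5=E, B6=F
uncovered (1 of 12): B6=T
Answer: B6=T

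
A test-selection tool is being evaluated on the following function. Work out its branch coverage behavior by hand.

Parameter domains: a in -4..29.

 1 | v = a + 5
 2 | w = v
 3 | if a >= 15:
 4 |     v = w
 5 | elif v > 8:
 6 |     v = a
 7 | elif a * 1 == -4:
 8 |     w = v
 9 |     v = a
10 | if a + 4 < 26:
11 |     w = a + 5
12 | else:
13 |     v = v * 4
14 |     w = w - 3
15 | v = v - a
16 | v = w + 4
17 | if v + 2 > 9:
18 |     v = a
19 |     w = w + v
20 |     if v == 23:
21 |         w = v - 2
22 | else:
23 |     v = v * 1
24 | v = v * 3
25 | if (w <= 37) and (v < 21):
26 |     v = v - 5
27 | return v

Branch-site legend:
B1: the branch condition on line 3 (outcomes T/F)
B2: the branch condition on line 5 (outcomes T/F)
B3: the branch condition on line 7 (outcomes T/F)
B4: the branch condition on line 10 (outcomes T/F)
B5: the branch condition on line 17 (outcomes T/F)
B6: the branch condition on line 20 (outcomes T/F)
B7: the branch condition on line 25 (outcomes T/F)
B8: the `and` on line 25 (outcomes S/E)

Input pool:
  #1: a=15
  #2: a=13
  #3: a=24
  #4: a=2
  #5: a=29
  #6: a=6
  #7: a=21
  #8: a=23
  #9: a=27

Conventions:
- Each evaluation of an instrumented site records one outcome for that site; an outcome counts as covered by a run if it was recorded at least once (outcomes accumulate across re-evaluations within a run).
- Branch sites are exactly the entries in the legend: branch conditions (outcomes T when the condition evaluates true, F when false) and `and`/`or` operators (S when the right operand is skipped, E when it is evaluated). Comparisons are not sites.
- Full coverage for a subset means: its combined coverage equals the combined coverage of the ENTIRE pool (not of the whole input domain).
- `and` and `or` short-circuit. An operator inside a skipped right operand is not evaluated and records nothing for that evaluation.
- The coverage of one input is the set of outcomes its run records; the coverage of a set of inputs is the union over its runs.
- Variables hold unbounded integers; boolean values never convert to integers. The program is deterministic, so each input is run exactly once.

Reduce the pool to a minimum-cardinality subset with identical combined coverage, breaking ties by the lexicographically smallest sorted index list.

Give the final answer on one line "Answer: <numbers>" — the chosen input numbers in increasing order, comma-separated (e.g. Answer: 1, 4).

run #1 (a=15) runs B1->T, B4->T, B5->T, B6->F, B8->E, B7->F; records B1=T, B4=T, B5=T, B6=F, B7=F, B8=E
run #2 (a=13) runs B1->F, B2->T, B4->T, B5->T, B6->F, B8->E, B7->F; records B1=F, B2=T, B4=T, B5=T, B6=F, B7=F, B8=E
run #3 (a=24) runs B1->T, B4->F, B5->T, B6->F, B8->S, B7->F; records B1=T, B4=F, B5=T, B6=F, B7=F, B8=S
run #4 (a=2) runs B1->F, B2->F, B3->F, B4->T, B5->T, B6->F, B8->E, B7->T; records B1=F, B2=F, B3=F, B4=T, B5=T, B6=F, B7=T, B8=E
run #5 (a=29) runs B1->T, B4->F, B5->T, B6->F, B8->S, B7->F; records B1=T, B4=F, B5=T, B6=F, B7=F, B8=S
run #6 (a=6) runs B1->F, B2->T, B4->T, B5->T, B6->F, B8->E, B7->T; records B1=F, B2=T, B4=T, B5=T, B6=F, B7=T, B8=E
run #7 (a=21) runs B1->T, B4->T, B5->T, B6->F, B8->S, B7->F; records B1=T, B4=T, B5=T, B6=F, B7=F, B8=S
run #8 (a=23) runs B1->T, B4->F, B5->T, B6->T, B8->E, B7->F; records B1=T, B4=F, B5=T, B6=T, B7=F, B8=E
run #9 (a=27) runs B1->T, B4->F, B5->T, B6->F, B8->S, B7->F; records B1=T, B4=F, B5=T, B6=F, B7=F, B8=S
pool-wide coverage (14 outcomes): B1=T, B1=F, B2=T, B2=F, B3=F, B4=T, B4=F, B5=T, B6=T, B6=F, B7=T, B7=F, B8=S, B8=E
checked all size-1 subsets: none covers 14 outcomes (max 8/14)
checked all size-2 subsets: none covers 14 outcomes (max 12/14)
checked all size-3 subsets: none covers 14 outcomes (max 13/14)
the canonical winner is {2, 3, 4, 8}: size 4, full 14-outcome coverage, earliest index list among size-4 covers

Answer: 2, 3, 4, 8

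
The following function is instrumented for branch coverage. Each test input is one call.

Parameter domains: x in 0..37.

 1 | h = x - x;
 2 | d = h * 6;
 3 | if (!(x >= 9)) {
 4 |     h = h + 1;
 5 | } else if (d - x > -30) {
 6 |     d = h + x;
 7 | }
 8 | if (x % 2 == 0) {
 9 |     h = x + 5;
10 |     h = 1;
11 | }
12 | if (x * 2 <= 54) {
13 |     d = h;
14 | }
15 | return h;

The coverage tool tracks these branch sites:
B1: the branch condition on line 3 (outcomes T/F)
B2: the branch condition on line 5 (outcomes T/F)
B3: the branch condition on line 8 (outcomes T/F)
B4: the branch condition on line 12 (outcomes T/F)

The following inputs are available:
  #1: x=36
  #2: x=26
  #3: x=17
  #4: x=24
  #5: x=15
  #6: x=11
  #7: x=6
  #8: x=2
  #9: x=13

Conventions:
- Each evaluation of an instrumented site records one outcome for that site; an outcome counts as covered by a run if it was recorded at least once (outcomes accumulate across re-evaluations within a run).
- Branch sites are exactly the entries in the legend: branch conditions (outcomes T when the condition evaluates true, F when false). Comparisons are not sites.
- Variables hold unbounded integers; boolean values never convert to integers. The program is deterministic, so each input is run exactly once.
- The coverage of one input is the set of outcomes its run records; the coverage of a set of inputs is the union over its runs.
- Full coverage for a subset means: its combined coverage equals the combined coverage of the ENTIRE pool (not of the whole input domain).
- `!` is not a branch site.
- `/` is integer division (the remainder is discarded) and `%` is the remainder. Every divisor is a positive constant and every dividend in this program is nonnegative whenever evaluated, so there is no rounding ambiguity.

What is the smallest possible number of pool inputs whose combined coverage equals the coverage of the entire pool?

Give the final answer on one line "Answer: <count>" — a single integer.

input #1 (x=36): events B1->F, B2->F, B3->T, B4->F; covers B1=F, B2=F, B3=T, B4=F
input #2 (x=26): events B1->F, B2->T, B3->T, B4->T; covers B1=F, B2=T, B3=T, B4=T
input #3 (x=17): events B1->F, B2->T, B3->F, B4->T; covers B1=F, B2=T, B3=F, B4=T
input #4 (x=24): events B1->F, B2->T, B3->T, B4->T; covers B1=F, B2=T, B3=T, B4=T
input #5 (x=15): events B1->F, B2->T, B3->F, B4->T; covers B1=F, B2=T, B3=F, B4=T
input #6 (x=11): events B1->F, B2->T, B3->F, B4->T; covers B1=F, B2=T, B3=F, B4=T
input #7 (x=6): events B1->T, B3->T, B4->T; covers B1=T, B3=T, B4=T
input #8 (x=2): events B1->T, B3->T, B4->T; covers B1=T, B3=T, B4=T
input #9 (x=13): events B1->F, B2->T, B3->F, B4->T; covers B1=F, B2=T, B3=F, B4=T
together the pool reaches 8 outcomes: B1=T, B1=F, B2=T, B2=F, B3=T, B3=F, B4=T, B4=F
every size-1 subset falls short of the 8 outcomes (best: 4/8)
every size-2 subset falls short of the 8 outcomes (best: 7/8)
the canonical winner is {1, 3, 7}: size 3, full 8-outcome coverage, earliest index list among size-3 covers

Answer: 3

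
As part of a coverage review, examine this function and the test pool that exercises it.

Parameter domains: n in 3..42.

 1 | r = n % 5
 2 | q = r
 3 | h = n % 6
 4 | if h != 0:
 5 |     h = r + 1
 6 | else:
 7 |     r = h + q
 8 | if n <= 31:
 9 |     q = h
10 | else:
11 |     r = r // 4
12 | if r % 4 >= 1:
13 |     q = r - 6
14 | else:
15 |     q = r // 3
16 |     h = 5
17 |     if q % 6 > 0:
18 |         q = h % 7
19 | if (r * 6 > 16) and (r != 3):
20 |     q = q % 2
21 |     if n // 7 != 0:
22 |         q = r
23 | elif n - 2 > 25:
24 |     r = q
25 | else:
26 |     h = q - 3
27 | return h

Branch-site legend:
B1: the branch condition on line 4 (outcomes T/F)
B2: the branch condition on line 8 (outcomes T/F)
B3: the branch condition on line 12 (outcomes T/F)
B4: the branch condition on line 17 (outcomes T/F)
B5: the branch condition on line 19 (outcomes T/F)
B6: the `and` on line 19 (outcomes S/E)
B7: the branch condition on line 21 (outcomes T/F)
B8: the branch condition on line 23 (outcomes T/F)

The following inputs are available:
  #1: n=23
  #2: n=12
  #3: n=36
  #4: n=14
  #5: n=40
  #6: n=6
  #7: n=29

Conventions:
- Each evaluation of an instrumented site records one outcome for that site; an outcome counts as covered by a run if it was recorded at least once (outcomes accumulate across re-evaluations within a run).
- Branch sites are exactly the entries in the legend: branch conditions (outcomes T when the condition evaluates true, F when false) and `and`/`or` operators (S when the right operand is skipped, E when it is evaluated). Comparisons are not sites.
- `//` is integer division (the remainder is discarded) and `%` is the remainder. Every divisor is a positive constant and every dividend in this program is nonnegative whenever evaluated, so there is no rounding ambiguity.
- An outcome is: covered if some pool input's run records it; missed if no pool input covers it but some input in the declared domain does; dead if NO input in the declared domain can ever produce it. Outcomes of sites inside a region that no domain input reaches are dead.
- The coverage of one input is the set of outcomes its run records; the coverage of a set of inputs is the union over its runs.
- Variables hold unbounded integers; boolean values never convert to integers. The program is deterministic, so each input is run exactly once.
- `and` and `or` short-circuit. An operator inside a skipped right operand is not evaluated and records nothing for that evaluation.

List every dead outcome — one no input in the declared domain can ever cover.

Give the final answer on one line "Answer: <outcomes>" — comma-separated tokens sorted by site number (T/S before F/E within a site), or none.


exhaustive pass over the 40-input domain:
  reachable outcomes have witnesses, e.g. B1=T (e.g. n=3), B1=F (e.g. n=6), B2=T (e.g. n=3), B2=F (e.g. n=32)
Answer: none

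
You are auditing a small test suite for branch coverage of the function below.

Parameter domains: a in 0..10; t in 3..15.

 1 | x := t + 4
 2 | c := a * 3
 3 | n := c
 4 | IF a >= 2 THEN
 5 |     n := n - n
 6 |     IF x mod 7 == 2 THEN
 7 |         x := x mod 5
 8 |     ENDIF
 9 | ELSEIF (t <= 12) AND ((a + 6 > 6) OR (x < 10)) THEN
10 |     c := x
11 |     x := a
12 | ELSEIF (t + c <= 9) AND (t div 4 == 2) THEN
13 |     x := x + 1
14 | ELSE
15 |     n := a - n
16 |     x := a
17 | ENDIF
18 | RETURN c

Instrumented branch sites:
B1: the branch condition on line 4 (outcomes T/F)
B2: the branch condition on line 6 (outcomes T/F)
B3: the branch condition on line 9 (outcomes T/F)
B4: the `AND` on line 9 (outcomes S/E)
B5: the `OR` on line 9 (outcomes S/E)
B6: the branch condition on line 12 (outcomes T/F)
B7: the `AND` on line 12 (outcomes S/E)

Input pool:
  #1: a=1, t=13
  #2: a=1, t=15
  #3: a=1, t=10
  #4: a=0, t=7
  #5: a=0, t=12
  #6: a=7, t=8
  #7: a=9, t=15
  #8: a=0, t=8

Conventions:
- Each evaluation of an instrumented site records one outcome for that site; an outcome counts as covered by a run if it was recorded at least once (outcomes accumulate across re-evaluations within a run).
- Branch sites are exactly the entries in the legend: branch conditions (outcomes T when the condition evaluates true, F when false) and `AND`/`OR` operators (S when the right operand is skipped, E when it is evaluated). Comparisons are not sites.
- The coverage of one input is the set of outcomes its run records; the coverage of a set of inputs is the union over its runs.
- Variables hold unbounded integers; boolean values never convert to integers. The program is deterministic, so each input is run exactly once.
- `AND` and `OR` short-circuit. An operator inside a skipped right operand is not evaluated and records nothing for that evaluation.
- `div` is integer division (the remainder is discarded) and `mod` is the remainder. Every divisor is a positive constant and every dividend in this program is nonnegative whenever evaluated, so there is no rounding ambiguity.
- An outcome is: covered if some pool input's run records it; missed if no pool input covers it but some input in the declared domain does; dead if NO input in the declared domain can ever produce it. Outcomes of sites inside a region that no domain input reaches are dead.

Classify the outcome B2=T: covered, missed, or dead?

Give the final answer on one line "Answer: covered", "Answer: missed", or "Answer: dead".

no pool input records B2=T
but domain input (a=2, t=5) does record it -> reachable, so missed

Answer: missed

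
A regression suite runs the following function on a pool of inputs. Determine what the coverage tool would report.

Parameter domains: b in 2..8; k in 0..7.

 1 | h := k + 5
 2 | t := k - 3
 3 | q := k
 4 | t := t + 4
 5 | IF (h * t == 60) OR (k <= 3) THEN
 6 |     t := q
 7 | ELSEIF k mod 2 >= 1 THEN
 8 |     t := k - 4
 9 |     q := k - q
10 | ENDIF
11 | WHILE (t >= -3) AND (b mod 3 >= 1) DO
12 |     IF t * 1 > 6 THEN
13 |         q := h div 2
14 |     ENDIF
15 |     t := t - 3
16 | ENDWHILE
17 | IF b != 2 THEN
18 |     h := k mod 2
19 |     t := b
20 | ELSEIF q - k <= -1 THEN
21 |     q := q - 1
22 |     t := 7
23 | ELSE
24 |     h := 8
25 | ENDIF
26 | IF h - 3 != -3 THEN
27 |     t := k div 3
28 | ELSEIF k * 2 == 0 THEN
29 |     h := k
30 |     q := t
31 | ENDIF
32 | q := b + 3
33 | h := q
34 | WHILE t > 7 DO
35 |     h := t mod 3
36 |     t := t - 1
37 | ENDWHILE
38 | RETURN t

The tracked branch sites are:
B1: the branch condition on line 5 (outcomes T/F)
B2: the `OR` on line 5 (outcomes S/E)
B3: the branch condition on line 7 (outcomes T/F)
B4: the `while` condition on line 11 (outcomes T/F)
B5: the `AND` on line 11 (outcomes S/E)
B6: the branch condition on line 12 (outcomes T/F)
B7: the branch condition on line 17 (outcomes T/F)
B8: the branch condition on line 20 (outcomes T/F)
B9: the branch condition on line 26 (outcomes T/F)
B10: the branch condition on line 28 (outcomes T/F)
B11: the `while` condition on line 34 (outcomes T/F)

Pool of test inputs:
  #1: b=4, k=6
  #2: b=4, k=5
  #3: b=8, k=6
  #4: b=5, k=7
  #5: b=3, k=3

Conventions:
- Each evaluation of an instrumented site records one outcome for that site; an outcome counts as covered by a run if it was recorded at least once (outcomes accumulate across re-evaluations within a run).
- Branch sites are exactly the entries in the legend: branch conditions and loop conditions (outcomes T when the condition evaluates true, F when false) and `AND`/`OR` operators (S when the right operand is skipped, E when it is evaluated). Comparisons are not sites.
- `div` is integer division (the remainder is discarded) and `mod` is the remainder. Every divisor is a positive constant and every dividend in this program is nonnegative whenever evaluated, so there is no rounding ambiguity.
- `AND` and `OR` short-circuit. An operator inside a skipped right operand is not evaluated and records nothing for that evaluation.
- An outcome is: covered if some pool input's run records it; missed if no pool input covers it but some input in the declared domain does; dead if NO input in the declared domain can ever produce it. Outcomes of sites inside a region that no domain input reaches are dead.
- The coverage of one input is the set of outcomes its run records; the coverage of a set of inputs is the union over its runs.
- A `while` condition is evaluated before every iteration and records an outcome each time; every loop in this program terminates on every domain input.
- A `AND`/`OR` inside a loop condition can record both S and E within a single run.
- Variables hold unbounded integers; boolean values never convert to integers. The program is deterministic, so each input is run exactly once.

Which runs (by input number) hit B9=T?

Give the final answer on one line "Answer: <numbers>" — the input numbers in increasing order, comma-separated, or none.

input #1 (b=4, k=6): does not produce B9=T
input #2 (b=4, k=5): produces B9=T
input #3 (b=8, k=6): does not produce B9=T
input #4 (b=5, k=7): produces B9=T
input #5 (b=3, k=3): produces B9=T

Answer: 2, 4, 5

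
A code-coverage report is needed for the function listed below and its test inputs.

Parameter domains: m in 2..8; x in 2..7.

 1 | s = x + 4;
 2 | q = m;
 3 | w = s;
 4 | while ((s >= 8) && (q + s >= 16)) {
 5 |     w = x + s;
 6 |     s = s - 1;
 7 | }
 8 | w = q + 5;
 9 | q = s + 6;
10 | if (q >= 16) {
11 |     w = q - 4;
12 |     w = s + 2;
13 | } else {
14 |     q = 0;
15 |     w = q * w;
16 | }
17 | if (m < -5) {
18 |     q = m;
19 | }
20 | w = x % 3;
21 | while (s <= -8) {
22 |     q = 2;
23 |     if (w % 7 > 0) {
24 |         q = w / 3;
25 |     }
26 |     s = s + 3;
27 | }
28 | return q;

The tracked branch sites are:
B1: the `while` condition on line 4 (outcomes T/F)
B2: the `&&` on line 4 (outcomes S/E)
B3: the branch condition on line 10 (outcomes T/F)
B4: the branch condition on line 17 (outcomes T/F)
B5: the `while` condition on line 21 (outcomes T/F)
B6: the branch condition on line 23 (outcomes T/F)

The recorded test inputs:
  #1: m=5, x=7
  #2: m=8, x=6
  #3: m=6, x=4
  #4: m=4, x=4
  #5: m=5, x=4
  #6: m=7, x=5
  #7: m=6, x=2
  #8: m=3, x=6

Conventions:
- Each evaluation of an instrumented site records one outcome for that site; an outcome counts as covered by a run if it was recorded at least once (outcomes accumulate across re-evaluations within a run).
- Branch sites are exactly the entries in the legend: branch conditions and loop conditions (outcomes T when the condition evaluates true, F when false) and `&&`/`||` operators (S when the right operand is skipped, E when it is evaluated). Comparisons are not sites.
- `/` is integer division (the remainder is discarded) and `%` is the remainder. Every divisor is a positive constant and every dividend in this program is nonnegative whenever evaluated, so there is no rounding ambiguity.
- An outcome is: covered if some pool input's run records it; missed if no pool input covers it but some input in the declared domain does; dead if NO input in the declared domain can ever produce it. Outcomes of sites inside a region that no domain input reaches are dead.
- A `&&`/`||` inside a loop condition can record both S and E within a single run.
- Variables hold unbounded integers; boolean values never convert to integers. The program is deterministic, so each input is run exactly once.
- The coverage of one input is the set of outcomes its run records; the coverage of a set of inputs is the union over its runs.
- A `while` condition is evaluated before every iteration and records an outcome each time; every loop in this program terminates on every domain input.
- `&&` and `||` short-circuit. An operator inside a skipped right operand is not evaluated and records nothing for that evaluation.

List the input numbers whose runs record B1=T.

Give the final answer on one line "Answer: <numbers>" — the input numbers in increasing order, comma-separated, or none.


input #1 (m=5, x=7): hits B1=T
input #2 (m=8, x=6): hits B1=T
input #3 (m=6, x=4): never hits B1=T
input #4 (m=4, x=4): never hits B1=T
input #5 (m=5, x=4): never hits B1=T
input #6 (m=7, x=5): hits B1=T
input #7 (m=6, x=2): never hits B1=T
input #8 (m=3, x=6): never hits B1=T
Answer: 1, 2, 6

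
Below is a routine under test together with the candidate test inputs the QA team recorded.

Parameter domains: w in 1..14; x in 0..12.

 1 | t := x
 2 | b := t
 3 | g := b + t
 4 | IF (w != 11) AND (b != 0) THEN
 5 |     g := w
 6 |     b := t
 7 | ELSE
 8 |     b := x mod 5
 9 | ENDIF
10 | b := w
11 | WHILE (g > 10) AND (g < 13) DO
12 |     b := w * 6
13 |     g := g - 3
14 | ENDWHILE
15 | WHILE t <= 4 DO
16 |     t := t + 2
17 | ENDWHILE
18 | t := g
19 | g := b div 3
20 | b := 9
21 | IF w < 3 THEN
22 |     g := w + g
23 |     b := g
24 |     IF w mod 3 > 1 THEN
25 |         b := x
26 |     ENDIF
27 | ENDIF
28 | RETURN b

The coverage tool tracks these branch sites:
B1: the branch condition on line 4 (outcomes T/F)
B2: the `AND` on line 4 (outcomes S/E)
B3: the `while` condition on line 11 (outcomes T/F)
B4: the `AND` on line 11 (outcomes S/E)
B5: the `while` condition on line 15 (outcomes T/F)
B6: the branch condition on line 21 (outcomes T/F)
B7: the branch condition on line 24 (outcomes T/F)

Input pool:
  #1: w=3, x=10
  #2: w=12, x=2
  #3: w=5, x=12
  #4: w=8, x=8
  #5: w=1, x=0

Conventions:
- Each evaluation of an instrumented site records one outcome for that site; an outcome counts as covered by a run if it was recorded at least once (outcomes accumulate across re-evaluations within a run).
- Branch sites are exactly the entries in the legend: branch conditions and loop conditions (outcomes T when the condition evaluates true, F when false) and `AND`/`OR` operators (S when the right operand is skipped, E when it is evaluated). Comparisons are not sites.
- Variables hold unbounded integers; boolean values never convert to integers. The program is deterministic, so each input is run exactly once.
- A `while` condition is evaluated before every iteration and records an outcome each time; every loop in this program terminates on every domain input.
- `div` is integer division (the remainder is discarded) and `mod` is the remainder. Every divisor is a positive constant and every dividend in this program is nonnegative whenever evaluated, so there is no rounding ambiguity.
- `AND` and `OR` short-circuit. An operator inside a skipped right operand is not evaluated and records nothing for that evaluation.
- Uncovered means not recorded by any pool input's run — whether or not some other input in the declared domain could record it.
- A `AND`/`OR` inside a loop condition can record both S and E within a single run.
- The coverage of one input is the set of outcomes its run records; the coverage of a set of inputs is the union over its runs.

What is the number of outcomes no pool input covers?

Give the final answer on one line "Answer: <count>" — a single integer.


input #1 (w=3, x=10): events B2->E, B1->T, B4->S, B3->F, B5->F, B6->F; covers B1=T, B2=E, B3=F, B4=S, B5=F, B6=F
input #2 (w=12, x=2): events B2->E, B1->T, B4->E, B3->T, B4->S, B3->F, B5->T, B5->T, B5->F, B6->F; covers B1=T, B2=E, B3=T, B3=F, B4=S, B4=E, B5=T, B5=F, B6=F
input #3 (w=5, x=12): events B2->E, B1->T, B4->S, B3->F, B5->F, B6->F; covers B1=T, B2=E, B3=F, B4=S, B5=F, B6=F
input #4 (w=8, x=8): events B2->E, B1->T, B4->S, B3->F, B5->F, B6->F; covers B1=T, B2=E, B3=F, B4=S, B5=F, B6=F
input #5 (w=1, x=0): events B2->E, B1->F, B4->S, B3->F, B5->T, B5->T, B5->T, B5->F, B6->T, B7->F; covers B1=F, B2=E, B3=F, B4=S, B5=T, B5=F, B6=T, B7=F
union over the pool: B1=T, B1=F, B2=E, B3=T, B3=F, B4=S, B4=E, B5=T, B5=F, B6=T, B6=F, B7=F
uncovered (2 of 14): B2=S, B7=T
Answer: 2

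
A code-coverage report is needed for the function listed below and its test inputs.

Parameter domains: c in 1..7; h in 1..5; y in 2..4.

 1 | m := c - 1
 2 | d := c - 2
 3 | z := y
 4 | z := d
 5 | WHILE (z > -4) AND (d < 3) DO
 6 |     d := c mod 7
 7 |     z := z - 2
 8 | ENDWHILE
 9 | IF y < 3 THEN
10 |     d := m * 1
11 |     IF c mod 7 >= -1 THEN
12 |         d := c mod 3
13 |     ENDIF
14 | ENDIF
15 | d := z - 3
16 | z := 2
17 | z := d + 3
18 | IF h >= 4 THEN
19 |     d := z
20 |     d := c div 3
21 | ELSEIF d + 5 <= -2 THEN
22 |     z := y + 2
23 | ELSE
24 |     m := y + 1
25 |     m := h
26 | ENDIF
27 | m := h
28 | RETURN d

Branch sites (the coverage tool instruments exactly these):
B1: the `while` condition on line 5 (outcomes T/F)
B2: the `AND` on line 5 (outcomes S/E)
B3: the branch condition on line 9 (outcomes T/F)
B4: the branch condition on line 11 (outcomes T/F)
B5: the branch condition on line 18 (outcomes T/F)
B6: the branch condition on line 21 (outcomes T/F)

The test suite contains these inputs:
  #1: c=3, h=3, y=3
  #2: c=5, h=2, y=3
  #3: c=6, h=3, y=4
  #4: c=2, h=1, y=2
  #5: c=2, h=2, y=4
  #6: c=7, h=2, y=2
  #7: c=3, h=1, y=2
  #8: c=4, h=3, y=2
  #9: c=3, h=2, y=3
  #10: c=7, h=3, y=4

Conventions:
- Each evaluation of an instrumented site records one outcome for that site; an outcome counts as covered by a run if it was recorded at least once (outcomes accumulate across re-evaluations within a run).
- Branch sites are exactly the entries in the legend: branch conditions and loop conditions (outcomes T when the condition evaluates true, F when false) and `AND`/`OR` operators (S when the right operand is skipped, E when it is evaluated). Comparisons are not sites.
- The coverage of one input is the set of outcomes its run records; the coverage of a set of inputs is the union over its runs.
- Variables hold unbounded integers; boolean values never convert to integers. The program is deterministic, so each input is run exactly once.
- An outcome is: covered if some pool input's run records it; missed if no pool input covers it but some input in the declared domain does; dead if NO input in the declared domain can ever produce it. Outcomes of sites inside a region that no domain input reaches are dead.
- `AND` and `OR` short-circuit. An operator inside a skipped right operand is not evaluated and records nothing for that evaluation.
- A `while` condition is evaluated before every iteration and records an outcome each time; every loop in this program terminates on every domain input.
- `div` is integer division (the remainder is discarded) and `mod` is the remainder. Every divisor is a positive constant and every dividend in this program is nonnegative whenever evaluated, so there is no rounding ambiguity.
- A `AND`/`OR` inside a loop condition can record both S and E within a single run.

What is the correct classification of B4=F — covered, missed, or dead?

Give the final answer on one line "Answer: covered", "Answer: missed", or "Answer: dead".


no pool input records B4=F
checking all 105 inputs in the declared domain: B4=F is never recorded -> dead
Answer: dead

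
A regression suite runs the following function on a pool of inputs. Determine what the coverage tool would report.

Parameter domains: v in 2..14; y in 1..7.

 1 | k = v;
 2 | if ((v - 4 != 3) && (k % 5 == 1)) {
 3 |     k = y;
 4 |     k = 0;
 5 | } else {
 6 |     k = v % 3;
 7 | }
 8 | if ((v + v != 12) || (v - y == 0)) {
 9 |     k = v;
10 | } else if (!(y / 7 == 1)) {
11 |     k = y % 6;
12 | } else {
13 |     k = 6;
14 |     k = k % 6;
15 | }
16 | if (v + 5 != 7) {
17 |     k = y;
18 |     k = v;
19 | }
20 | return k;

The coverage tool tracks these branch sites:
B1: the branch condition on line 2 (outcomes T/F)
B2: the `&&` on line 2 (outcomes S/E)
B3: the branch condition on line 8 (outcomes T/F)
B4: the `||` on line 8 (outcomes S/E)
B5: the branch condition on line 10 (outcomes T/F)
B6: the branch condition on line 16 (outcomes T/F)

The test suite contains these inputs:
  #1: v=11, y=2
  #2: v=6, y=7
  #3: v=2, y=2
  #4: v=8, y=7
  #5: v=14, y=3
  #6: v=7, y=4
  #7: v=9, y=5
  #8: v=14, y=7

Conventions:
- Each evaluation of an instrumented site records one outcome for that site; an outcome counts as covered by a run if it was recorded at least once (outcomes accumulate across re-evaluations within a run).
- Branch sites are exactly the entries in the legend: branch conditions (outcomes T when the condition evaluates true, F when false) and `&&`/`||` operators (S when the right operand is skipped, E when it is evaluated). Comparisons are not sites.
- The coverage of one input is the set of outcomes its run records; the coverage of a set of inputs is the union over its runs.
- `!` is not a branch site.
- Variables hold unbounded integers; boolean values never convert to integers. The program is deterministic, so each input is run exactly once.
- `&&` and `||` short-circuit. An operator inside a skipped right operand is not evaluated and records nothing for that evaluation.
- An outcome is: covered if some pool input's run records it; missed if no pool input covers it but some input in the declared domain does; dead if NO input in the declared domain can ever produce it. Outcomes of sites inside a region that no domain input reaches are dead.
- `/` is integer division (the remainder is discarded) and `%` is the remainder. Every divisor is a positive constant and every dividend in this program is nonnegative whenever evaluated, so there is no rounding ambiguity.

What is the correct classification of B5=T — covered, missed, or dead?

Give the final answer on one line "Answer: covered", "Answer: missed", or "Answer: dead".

no pool input records B5=T
but domain input (v=6, y=1) does record it -> reachable, so missed

Answer: missed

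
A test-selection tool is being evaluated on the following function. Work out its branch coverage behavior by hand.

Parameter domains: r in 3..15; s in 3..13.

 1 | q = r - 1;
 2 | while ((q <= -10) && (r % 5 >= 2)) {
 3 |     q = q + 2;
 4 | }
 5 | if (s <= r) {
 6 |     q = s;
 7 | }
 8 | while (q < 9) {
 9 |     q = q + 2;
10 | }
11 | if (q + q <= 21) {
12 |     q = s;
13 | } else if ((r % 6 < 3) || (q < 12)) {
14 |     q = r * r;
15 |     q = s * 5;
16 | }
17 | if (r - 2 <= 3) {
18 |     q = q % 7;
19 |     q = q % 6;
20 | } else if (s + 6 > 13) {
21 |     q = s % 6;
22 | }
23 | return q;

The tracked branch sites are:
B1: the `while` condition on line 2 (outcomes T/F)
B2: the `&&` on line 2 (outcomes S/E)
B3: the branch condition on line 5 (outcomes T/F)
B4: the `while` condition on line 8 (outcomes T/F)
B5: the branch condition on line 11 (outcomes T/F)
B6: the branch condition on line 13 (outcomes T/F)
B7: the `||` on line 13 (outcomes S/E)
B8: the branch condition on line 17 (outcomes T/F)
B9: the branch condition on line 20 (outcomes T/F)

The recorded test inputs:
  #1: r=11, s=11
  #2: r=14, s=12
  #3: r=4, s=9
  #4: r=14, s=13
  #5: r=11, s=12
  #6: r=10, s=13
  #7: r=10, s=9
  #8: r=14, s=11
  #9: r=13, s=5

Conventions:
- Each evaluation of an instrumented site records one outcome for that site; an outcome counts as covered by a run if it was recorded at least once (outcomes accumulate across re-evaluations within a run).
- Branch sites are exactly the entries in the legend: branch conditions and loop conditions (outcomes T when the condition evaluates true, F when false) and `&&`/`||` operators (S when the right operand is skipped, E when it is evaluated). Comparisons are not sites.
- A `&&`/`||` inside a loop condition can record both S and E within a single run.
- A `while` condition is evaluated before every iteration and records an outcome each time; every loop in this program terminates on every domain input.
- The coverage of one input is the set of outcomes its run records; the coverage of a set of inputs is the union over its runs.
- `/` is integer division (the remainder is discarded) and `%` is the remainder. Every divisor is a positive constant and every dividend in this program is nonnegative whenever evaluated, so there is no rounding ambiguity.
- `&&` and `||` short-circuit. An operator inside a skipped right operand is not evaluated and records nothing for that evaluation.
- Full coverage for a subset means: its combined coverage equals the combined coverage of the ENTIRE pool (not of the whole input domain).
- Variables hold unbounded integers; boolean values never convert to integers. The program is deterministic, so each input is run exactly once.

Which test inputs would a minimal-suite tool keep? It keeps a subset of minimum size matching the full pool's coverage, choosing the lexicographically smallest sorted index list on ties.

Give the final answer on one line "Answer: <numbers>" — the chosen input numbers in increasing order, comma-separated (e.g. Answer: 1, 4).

run #1 (r=11, s=11) records B1=F, B2=S, B3=T, B4=F, B5=F, B6=T, B7=E, B8=F, B9=T
run #2 (r=14, s=12) records B1=F, B2=S, B3=T, B4=F, B5=F, B6=T, B7=S, B8=F, B9=T
run #3 (r=4, s=9) records B1=F, B2=S, B3=F, B4=T, B4=F, B5=T, B8=T
run #4 (r=14, s=13) records B1=F, B2=S, B3=T, B4=F, B5=F, B6=T, B7=S, B8=F, B9=T
run #5 (r=11, s=12) records B1=F, B2=S, B3=F, B4=F, B5=T, B8=F, B9=T
run #6 (r=10, s=13) records B1=F, B2=S, B3=F, B4=F, B5=T, B8=F, B9=T
run #7 (r=10, s=9) records B1=F, B2=S, B3=T, B4=F, B5=T, B8=F, B9=T
run #8 (r=14, s=11) records B1=F, B2=S, B3=T, B4=F, B5=F, B6=T, B7=S, B8=F, B9=T
run #9 (r=13, s=5) records B1=F, B2=S, B3=T, B4=T, B4=F, B5=T, B8=F, B9=F
union over all inputs: B1=F, B2=S, B3=T, B3=F, B4=T, B4=F, B5=T, B5=F, B6=T, B7=S, B7=E, B8=T, B8=F, B9=T, B9=F (15 outcomes)
no size-1 subset reaches all 15 outcomes (best union: 9/15)
no size-2 subset reaches all 15 outcomes (best union: 13/15)
no size-3 subset reaches all 15 outcomes (best union: 14/15)
size 4: inputs {1, 2, 3, 9} cover all 15 outcomes, and no lexicographically smaller subset of this size does

Answer: 1, 2, 3, 9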